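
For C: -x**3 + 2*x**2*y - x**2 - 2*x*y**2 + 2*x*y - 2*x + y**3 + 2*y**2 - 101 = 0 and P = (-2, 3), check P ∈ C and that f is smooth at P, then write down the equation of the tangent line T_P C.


Tangent line at P: -46*x + 67*y - 293 = 0.

Step 1: f(-2, 3) = 0, so P lies on C.
Step 2: partial derivatives
  f_x(x, y) = -3*x**2 + 4*x*y - 2*x - 2*y**2 + 2*y - 2, f_y(x, y) = 2*x**2 - 4*x*y + 2*x + 3*y**2 + 4*y.
  f_x(P) = -46, f_y(P) = 67 (gradient nonzero, so P is smooth).
Step 3: tangent line at P: -46·(x − -2) + 67·(y − 3) = 0.
Expanding: -46*x + 67*y - 293 = 0.


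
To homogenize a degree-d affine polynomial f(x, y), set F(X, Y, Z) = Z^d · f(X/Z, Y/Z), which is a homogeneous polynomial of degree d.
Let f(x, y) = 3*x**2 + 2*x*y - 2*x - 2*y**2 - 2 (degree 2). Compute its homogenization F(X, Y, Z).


F(X, Y, Z) = 3*X**2 + 2*X*Y - 2*X*Z - 2*Y**2 - 2*Z**2

deg(f) = 2.
Substitute x = X/Z, y = Y/Z into f, then multiply by Z^2.
  monomial 3·x^2·y^0 ↦ 3·X^2·Y^0·Z^0.
  monomial 2·x^1·y^1 ↦ 2·X^1·Y^1·Z^0.
  monomial -2·x^1·y^0 ↦ -2·X^1·Y^0·Z^1.
  monomial -2·x^0·y^2 ↦ -2·X^0·Y^2·Z^0.
  monomial -2·x^0·y^0 ↦ -2·X^0·Y^0·Z^2.
Collecting: F(X, Y, Z) = 3*X**2 + 2*X*Y - 2*X*Z - 2*Y**2 - 2*Z**2.


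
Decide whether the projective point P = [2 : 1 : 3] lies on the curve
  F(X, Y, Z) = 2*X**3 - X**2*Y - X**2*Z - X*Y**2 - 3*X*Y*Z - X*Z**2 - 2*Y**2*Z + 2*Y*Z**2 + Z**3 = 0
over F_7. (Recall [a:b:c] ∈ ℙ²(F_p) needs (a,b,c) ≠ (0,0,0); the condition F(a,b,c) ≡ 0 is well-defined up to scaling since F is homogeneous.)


F(2,1,3) ≡ 1 (mod 7); P is NOT on the curve.

Evaluate F(2, 1, 3) term-by-term (mod 7).
  2*X**3 ↦ 2·8·1·1 = 16
  -X**2*Y ↦ -1·4·1·1 = -4
  -X**2*Z ↦ -1·4·1·3 = -12
  -X*Y**2 ↦ -1·2·1·1 = -2
  -3*X*Y*Z ↦ -3·2·1·3 = -18
  -X*Z**2 ↦ -1·2·1·9 = -18
  -2*Y**2*Z ↦ -2·1·1·3 = -6
  2*Y*Z**2 ↦ 2·1·1·9 = 18
  Z**3 ↦ 1·1·1·27 = 27
Sum: F(2, 1, 3) = (16) + (-4) + (-12) + (-2) + (-18) + (-18) + (-6) + (18) + (27) = 1.
Reducing mod 7: 1 ≡ 1 (mod 7).
Since F(a, b, c) ≡ 1 ≠ 0 (mod 7), P does NOT lie on the curve.


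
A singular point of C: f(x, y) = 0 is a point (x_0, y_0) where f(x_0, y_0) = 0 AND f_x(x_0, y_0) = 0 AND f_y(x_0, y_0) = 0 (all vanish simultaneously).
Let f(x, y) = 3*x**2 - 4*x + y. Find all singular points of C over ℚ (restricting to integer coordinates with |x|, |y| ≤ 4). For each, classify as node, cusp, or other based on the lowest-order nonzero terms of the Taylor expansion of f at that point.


No singular points in the scanned grid; C is smooth there.

Compute partial derivatives:
  f_x = 6*x - 4.
  f_y = 1.
f_y = 1 is a nonzero constant, so f_y never vanishes: no point (x, y) can satisfy f = f_x = f_y = 0. In particular no (x, y) ∈ {−4, ..., 4}² is singular; the curve is smooth.


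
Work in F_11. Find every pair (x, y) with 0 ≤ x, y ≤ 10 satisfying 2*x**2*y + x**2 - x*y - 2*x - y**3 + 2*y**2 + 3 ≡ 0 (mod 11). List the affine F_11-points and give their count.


Affine F_11-points: {(0, 7), (1, 8), (2, 10), (3, 1), (4, 0), (5, 7), (7, 2), (7, 5), (7, 6), (8, 6), (8, 8), (8, 10), (9, 0), (9, 1)}; count = 14.

For each of the 121 pairs (x, y) ∈ F_11², evaluate f(x, y) mod 11. Record the zeros.
  x = 0: [0↦3, 1↦4, 2↦3, 3↦5, 4↦4, 5↦5, 6↦2, 7↦0, 8↦4, 9↦8, 10↦6]  zeros at y ∈ {7}
  x = 1: [0↦2, 1↦4, 2↦4, 3↦7, 4↦7, 5↦9, 6↦7, 7↦6, 8↦0, 9↦5, 10↦4]  zeros at y ∈ {8}
  x = 2: [0↦3, 1↦10, 2↦4, 3↦1, 4↦6, 5↦2, 6↦5, 7↦9, 8↦8, 9↦7, 10↦0]  zeros at y ∈ {10}
  x = 3: [0↦6, 1↦0, 2↦3, 3↦9, 4↦1, 5↦6, 6↦7, 7↦9, 8↦6, 9↦3, 10↦5]  zeros at y ∈ {1}
  x = 4: [0↦0, 1↦7, 2↦1, 3↦9, 4↦3, 5↦10, 6↦2, 7↦6, 8↦5, 9↦4, 10↦8]  zeros at y ∈ {0}
  x = 5: [0↦7, 1↦9, 2↦9, 3↦1, 4↦1, 5↦3, 6↦1, 7↦0, 8↦5, 9↦10, 10↦9]  zeros at y ∈ {7}
  x = 6: [0↦5, 1↦6, 2↦5, 3↦7, 4↦6, 5↦7, 6↦4, 7↦2, 8↦6, 9↦10, 10↦8]  zeros at y ∈ ∅
  x = 7: [0↦5, 1↦9, 2↦0, 3↦5, 4↦7, 5↦0, 6↦0, 7↦1, 8↦8, 9↦4, 10↦5]  zeros at y ∈ {2, 5, 6}
  x = 8: [0↦7, 1↦7, 2↦5, 3↦6, 4↦4, 5↦4, 6↦0, 7↦8, 8↦0, 9↦3, 10↦0]  zeros at y ∈ {6, 8, 10}
  x = 9: [0↦0, 1↦0, 2↦9, 3↦10, 4↦8, 5↦8, 6↦4, 7↦1, 8↦4, 9↦7, 10↦4]  zeros at y ∈ {0, 1}
  x = 10: [0↦6, 1↦10, 2↦1, 3↦6, 4↦8, 5↦1, 6↦1, 7↦2, 8↦9, 9↦5, 10↦6]  zeros at y ∈ ∅
Collecting zeros: affine points = {(0, 7), (1, 8), (2, 10), (3, 1), (4, 0), (5, 7), (7, 2), (7, 5), (7, 6), (8, 6), (8, 8), (8, 10), (9, 0), (9, 1)}.
Total count |C(F_11)_aff| = 14.


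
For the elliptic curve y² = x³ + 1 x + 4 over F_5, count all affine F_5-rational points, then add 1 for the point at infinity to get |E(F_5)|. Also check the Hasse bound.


Affine points = {(0, 2), (0, 3), (1, 1), (1, 4), (2, 2), (2, 3), (3, 2), (3, 3)}; affine count = 8; |E(F_5)| = 9.

Discriminant check: Δ ∝ 4a³ + 27b² = 4·1³ + 27·4² = 4·1 + 27·16 ≡ 1 (mod 5). Nonzero ⇒ E is nonsingular.
For each x ∈ F_5, compute rhs = x³ + 1·x + 4 mod 5, then count y ∈ F_5 with y² ≡ rhs.
  x = 0: rhs = 4, matching y values: 2, 3 (2 points).
  x = 1: rhs = 1, matching y values: 1, 4 (2 points).
  x = 2: rhs = 4, matching y values: 2, 3 (2 points).
  x = 3: rhs = 4, matching y values: 2, 3 (2 points).
  x = 4: rhs = 2, matching y values: none (0 points).
Total affine count: 8.
Full point count |E(F_5)| = 8 + 1 = 9.
Hasse bound: |9 − (5+1)| = |3| = 3 ≤ 2√5 ≈ 4.4721 ✓.


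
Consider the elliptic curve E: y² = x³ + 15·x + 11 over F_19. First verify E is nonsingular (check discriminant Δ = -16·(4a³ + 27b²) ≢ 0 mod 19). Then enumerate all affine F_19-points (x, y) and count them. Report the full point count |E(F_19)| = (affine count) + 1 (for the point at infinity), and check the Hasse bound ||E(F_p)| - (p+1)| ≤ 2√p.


Affine points = {(0, 7), (0, 12), (2, 7), (2, 12), (3, 8), (3, 11), (8, 4), (8, 15), (9, 1), (9, 18), (11, 5), (11, 14), (12, 0), (13, 3), (13, 16), (14, 1), (14, 18), (15, 1), (15, 18), (17, 7), (17, 12)}; affine count = 21; |E(F_19)| = 22.

Discriminant check: Δ ∝ 4a³ + 27b² = 4·15³ + 27·11² = 4·3375 + 27·121 ≡ 9 (mod 19). Nonzero ⇒ E is nonsingular.
For each x ∈ F_19, compute rhs = x³ + 15·x + 11 mod 19, then count y ∈ F_19 with y² ≡ rhs.
  x = 0: rhs = 11, matching y values: 7, 12 (2 points).
  x = 1: rhs = 8, matching y values: none (0 points).
  x = 2: rhs = 11, matching y values: 7, 12 (2 points).
  x = 3: rhs = 7, matching y values: 8, 11 (2 points).
  x = 4: rhs = 2, matching y values: none (0 points).
  x = 5: rhs = 2, matching y values: none (0 points).
  x = 6: rhs = 13, matching y values: none (0 points).
  x = 7: rhs = 3, matching y values: none (0 points).
  x = 8: rhs = 16, matching y values: 4, 15 (2 points).
  x = 9: rhs = 1, matching y values: 1, 18 (2 points).
  x = 10: rhs = 2, matching y values: none (0 points).
  x = 11: rhs = 6, matching y values: 5, 14 (2 points).
  x = 12: rhs = 0, matching y values: 0 (1 points).
  x = 13: rhs = 9, matching y values: 3, 16 (2 points).
  x = 14: rhs = 1, matching y values: 1, 18 (2 points).
  x = 15: rhs = 1, matching y values: 1, 18 (2 points).
  x = 16: rhs = 15, matching y values: none (0 points).
  x = 17: rhs = 11, matching y values: 7, 12 (2 points).
  x = 18: rhs = 14, matching y values: none (0 points).
Total affine count: 21.
Full point count |E(F_19)| = 21 + 1 = 22.
Hasse bound: |22 − (19+1)| = |2| = 2 ≤ 2√19 ≈ 8.7178 ✓.


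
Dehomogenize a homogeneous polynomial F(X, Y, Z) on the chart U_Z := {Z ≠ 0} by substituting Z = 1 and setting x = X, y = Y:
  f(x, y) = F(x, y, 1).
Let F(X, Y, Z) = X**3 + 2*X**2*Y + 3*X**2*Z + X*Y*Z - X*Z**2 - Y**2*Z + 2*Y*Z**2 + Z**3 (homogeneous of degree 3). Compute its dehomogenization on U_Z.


f(x, y) = x**3 + 2*x**2*y + 3*x**2 + x*y - x - y**2 + 2*y + 1

On U_Z we set Z = 1. Each monomial c·X^i·Y^j·Z^k in F becomes c·x^i·y^j·1^k = c·x^i·y^j.
Substituting Z = 1: F(X, Y, 1) = x**3 + 2*x**2*y + 3*x**2 + x*y - x - y**2 + 2*y + 1.
Note: deg(f) ≤ deg(F) = 3; strict inequality happens when F is divisible by Z (lost terms).


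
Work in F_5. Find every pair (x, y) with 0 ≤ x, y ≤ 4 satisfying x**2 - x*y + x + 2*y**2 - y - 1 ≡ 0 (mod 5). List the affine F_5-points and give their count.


Affine F_5-points: {(0, 1), (0, 2), (1, 2), (1, 4), (2, 0), (2, 4)}; count = 6.

For each of the 25 pairs (x, y) ∈ F_5², evaluate f(x, y) mod 5. Record the zeros.
  x = 0: [0↦4, 1↦0, 2↦0, 3↦4, 4↦2]  zeros at y ∈ {1, 2}
  x = 1: [0↦1, 1↦1, 2↦0, 3↦3, 4↦0]  zeros at y ∈ {2, 4}
  x = 2: [0↦0, 1↦4, 2↦2, 3↦4, 4↦0]  zeros at y ∈ {0, 4}
  x = 3: [0↦1, 1↦4, 2↦1, 3↦2, 4↦2]  zeros at y ∈ ∅
  x = 4: [0↦4, 1↦1, 2↦2, 3↦2, 4↦1]  zeros at y ∈ ∅
Collecting zeros: affine points = {(0, 1), (0, 2), (1, 2), (1, 4), (2, 0), (2, 4)}.
Total count |C(F_5)_aff| = 6.


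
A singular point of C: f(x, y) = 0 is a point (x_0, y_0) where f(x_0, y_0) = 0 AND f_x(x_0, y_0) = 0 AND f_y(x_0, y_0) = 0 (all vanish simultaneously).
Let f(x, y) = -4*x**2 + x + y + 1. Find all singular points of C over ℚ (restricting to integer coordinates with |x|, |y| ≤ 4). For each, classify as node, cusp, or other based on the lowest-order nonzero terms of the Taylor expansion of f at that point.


No singular points in the scanned grid; C is smooth there.

Compute partial derivatives:
  f_x = 1 - 8*x.
  f_y = 1.
f_y = 1 is a nonzero constant, so f_y never vanishes: no point (x, y) can satisfy f = f_x = f_y = 0. In particular no (x, y) ∈ {−4, ..., 4}² is singular; the curve is smooth.


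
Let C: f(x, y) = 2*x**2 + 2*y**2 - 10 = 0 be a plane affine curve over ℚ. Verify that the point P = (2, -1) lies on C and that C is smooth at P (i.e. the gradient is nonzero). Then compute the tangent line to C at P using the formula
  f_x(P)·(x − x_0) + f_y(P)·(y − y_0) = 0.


Tangent line at P: 8*x - 4*y - 20 = 0.

Step 1: f(2, -1) = 0, so P lies on C.
Step 2: partial derivatives
  f_x(x, y) = 4*x, f_y(x, y) = 4*y.
  f_x(P) = 8, f_y(P) = -4 (gradient nonzero, so P is smooth).
Step 3: tangent line at P: 8·(x − 2) + -4·(y − -1) = 0.
Expanding: 8*x - 4*y - 20 = 0.


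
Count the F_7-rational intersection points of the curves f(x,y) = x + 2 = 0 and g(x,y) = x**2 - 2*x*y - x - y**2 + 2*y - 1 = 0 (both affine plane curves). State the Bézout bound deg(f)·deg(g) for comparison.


Common zeros: {(5, 3)}; count = 1; Bézout bound = 2.

deg(f) = 1, deg(g) = 2, so Bézout bound = 2.
Scan x ∈ F_7. For each x, list the y ∈ F_7 with f(x, y) ≡ 0 and those with g(x, y) ≡ 0 (mod 7); the common zeros in that column are the intersection.
  x = 0: f ≡ 0 at y ∈ ∅; g ≡ 0 at y ∈ {1}; common: ∅.
  x = 1: f ≡ 0 at y ∈ ∅; g ≡ 0 at y ∈ ∅; common: ∅.
  x = 2: f ≡ 0 at y ∈ ∅; g ≡ 0 at y ∈ {2, 3}; common: ∅.
  x = 3: f ≡ 0 at y ∈ ∅; g ≡ 0 at y ∈ {1, 2}; common: ∅.
  x = 4: f ≡ 0 at y ∈ ∅; g ≡ 0 at y ∈ ∅; common: ∅.
  x = 5: f ≡ 0 at y ∈ {0, 1, 2, 3, 4, 5, 6}; g ≡ 0 at y ∈ {3}; common: {3}.
  x = 6: f ≡ 0 at y ∈ ∅; g ≡ 0 at y ∈ ∅; common: ∅.
Collecting: common zeros = {(5, 3)}, so the count is 1.
Comparison with the Bézout bound: 1 ≤ 2 = deg(f)·deg(g), as expected for curves with no common component (the affine F_7-count falls short of the bound because intersections may lie at infinity, over extension fields, or carry multiplicity).


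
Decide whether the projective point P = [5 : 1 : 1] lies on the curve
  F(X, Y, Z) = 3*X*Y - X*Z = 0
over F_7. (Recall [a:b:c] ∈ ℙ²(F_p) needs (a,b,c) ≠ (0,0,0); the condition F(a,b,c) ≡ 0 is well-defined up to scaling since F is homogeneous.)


F(5,1,1) ≡ 3 (mod 7); P is NOT on the curve.

Evaluate F(5, 1, 1) term-by-term (mod 7).
  3*X*Y ↦ 3·5·1·1 = 15
  -X*Z ↦ -1·5·1·1 = -5
Sum: F(5, 1, 1) = (15) + (-5) = 10.
Reducing mod 7: 10 ≡ 3 (mod 7).
Since F(a, b, c) ≡ 3 ≠ 0 (mod 7), P does NOT lie on the curve.


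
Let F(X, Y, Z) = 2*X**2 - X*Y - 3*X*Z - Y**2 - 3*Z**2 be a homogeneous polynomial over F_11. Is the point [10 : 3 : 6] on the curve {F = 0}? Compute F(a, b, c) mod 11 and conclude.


F(10,3,6) ≡ 5 (mod 11); P is NOT on the curve.

Evaluate F(10, 3, 6) term-by-term (mod 11).
  2*X**2 ↦ 2·100·1·1 = 200
  -X*Y ↦ -1·10·3·1 = -30
  -3*X*Z ↦ -3·10·1·6 = -180
  -Y**2 ↦ -1·1·9·1 = -9
  -3*Z**2 ↦ -3·1·1·36 = -108
Sum: F(10, 3, 6) = (200) + (-30) + (-180) + (-9) + (-108) = -127.
Reducing mod 11: -127 ≡ 5 (mod 11).
Since F(a, b, c) ≡ 5 ≠ 0 (mod 11), P does NOT lie on the curve.


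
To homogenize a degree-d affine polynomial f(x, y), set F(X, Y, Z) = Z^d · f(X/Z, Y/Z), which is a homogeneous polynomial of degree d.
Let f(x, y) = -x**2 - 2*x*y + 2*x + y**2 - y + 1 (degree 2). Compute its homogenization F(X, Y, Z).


F(X, Y, Z) = -X**2 - 2*X*Y + 2*X*Z + Y**2 - Y*Z + Z**2

deg(f) = 2.
Substitute x = X/Z, y = Y/Z into f, then multiply by Z^2.
  monomial -1·x^2·y^0 ↦ -1·X^2·Y^0·Z^0.
  monomial -2·x^1·y^1 ↦ -2·X^1·Y^1·Z^0.
  monomial 2·x^1·y^0 ↦ 2·X^1·Y^0·Z^1.
  monomial 1·x^0·y^2 ↦ 1·X^0·Y^2·Z^0.
  monomial -1·x^0·y^1 ↦ -1·X^0·Y^1·Z^1.
  monomial 1·x^0·y^0 ↦ 1·X^0·Y^0·Z^2.
Collecting: F(X, Y, Z) = -X**2 - 2*X*Y + 2*X*Z + Y**2 - Y*Z + Z**2.


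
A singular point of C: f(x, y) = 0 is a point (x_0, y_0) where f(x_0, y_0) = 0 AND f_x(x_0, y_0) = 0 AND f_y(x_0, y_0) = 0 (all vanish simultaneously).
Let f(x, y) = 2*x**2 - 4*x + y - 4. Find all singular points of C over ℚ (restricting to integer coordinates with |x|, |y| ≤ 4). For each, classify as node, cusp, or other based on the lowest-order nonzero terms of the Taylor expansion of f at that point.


No singular points in the scanned grid; C is smooth there.

Compute partial derivatives:
  f_x = 4*x - 4.
  f_y = 1.
f_y = 1 is a nonzero constant, so f_y never vanishes: no point (x, y) can satisfy f = f_x = f_y = 0. In particular no (x, y) ∈ {−4, ..., 4}² is singular; the curve is smooth.


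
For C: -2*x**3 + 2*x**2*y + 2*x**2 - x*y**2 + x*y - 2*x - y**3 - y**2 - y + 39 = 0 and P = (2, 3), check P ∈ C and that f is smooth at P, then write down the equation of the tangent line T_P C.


Tangent line at P: 108 - 36*y = 0.

Step 1: f(2, 3) = 0, so P lies on C.
Step 2: partial derivatives
  f_x(x, y) = -6*x**2 + 4*x*y + 4*x - y**2 + y - 2, f_y(x, y) = 2*x**2 - 2*x*y + x - 3*y**2 - 2*y - 1.
  f_x(P) = 0, f_y(P) = -36 (gradient nonzero, so P is smooth).
Step 3: tangent line at P: 0·(x − 2) + -36·(y − 3) = 0.
Expanding: 108 - 36*y = 0.


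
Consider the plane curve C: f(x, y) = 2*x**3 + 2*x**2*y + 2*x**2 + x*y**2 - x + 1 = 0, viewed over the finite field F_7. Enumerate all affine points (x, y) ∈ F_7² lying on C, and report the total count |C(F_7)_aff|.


Affine F_7-points: {(1, 1), (1, 4), (3, 0), (3, 1)}; count = 4.

For each of the 49 pairs (x, y) ∈ F_7², evaluate f(x, y) mod 7. Record the zeros.
  x = 0: [0↦1, 1↦1, 2↦1, 3↦1, 4↦1, 5↦1, 6↦1]  zeros at y ∈ ∅
  x = 1: [0↦4, 1↦0, 2↦5, 3↦5, 4↦0, 5↦4, 6↦3]  zeros at y ∈ {1, 4}
  x = 2: [0↦2, 1↦5, 2↦5, 3↦2, 4↦3, 5↦1, 6↦3]  zeros at y ∈ ∅
  x = 3: [0↦0, 1↦0, 2↦6, 3↦4, 4↦1, 5↦4, 6↦6]  zeros at y ∈ {0, 1}
  x = 4: [0↦3, 1↦4, 2↦6, 3↦2, 4↦6, 5↦4, 6↦3]  zeros at y ∈ ∅
  x = 5: [0↦2, 1↦1, 2↦3, 3↦1, 4↦2, 5↦6, 6↦6]  zeros at y ∈ ∅
  x = 6: [0↦2, 1↦3, 2↦2, 3↦6, 4↦1, 5↦1, 6↦6]  zeros at y ∈ ∅
Collecting zeros: affine points = {(1, 1), (1, 4), (3, 0), (3, 1)}.
Total count |C(F_7)_aff| = 4.


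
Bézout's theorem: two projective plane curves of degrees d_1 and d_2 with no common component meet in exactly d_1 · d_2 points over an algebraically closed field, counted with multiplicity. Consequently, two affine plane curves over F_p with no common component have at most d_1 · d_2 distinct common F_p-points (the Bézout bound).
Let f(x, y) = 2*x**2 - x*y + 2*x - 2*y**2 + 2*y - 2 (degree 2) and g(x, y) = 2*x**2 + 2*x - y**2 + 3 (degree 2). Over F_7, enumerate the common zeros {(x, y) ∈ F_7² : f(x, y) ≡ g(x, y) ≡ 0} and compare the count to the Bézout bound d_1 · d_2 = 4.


Common zeros: ∅; count = 0; Bézout bound = 4.

deg(f) = 2, deg(g) = 2, so Bézout bound = 4.
Scan x ∈ F_7. For each x, list the y ∈ F_7 with f(x, y) ≡ 0 and those with g(x, y) ≡ 0 (mod 7); the common zeros in that column are the intersection.
  x = 0: f ≡ 0 at y ∈ {3, 5}; g ≡ 0 at y ∈ ∅; common: ∅.
  x = 1: f ≡ 0 at y ∈ ∅; g ≡ 0 at y ∈ {0}; common: ∅.
  x = 2: f ≡ 0 at y ∈ ∅; g ≡ 0 at y ∈ {1, 6}; common: ∅.
  x = 3: f ≡ 0 at y ∈ {4, 6}; g ≡ 0 at y ∈ ∅; common: ∅.
  x = 4: f ≡ 0 at y ∈ {3}; g ≡ 0 at y ∈ {1, 6}; common: ∅.
  x = 5: f ≡ 0 at y ∈ {4, 5}; g ≡ 0 at y ∈ {0}; common: ∅.
  x = 6: f ≡ 0 at y ∈ {6}; g ≡ 0 at y ∈ ∅; common: ∅.
Collecting: common zeros = ∅, so the count is 0.
Comparison with the Bézout bound: 0 ≤ 4 = deg(f)·deg(g), as expected for curves with no common component (the affine F_7-count falls short of the bound because intersections may lie at infinity, over extension fields, or carry multiplicity).


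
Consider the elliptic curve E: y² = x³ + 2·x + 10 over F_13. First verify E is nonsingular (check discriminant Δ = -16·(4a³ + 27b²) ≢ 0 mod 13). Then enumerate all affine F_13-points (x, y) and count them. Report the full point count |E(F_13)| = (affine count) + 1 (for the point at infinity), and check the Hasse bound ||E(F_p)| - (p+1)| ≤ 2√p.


Affine points = {(0, 6), (0, 7), (1, 0), (2, 3), (2, 10), (3, 2), (3, 11), (4, 2), (4, 11), (6, 2), (6, 11), (7, 4), (7, 9), (9, 4), (9, 9), (10, 4), (10, 9)}; affine count = 17; |E(F_13)| = 18.

Discriminant check: Δ ∝ 4a³ + 27b² = 4·2³ + 27·10² = 4·8 + 27·100 ≡ 2 (mod 13). Nonzero ⇒ E is nonsingular.
For each x ∈ F_13, compute rhs = x³ + 2·x + 10 mod 13, then count y ∈ F_13 with y² ≡ rhs.
  x = 0: rhs = 10, matching y values: 6, 7 (2 points).
  x = 1: rhs = 0, matching y values: 0 (1 points).
  x = 2: rhs = 9, matching y values: 3, 10 (2 points).
  x = 3: rhs = 4, matching y values: 2, 11 (2 points).
  x = 4: rhs = 4, matching y values: 2, 11 (2 points).
  x = 5: rhs = 2, matching y values: none (0 points).
  x = 6: rhs = 4, matching y values: 2, 11 (2 points).
  x = 7: rhs = 3, matching y values: 4, 9 (2 points).
  x = 8: rhs = 5, matching y values: none (0 points).
  x = 9: rhs = 3, matching y values: 4, 9 (2 points).
  x = 10: rhs = 3, matching y values: 4, 9 (2 points).
  x = 11: rhs = 11, matching y values: none (0 points).
  x = 12: rhs = 7, matching y values: none (0 points).
Total affine count: 17.
Full point count |E(F_13)| = 17 + 1 = 18.
Hasse bound: |18 − (13+1)| = |4| = 4 ≤ 2√13 ≈ 7.2111 ✓.


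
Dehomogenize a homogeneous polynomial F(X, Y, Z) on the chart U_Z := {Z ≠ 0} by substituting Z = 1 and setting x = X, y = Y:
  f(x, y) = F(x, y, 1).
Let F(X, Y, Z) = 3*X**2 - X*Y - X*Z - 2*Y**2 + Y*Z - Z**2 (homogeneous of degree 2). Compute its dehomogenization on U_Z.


f(x, y) = 3*x**2 - x*y - x - 2*y**2 + y - 1

On U_Z we set Z = 1. Each monomial c·X^i·Y^j·Z^k in F becomes c·x^i·y^j·1^k = c·x^i·y^j.
Substituting Z = 1: F(X, Y, 1) = 3*x**2 - x*y - x - 2*y**2 + y - 1.
Note: deg(f) ≤ deg(F) = 2; strict inequality happens when F is divisible by Z (lost terms).


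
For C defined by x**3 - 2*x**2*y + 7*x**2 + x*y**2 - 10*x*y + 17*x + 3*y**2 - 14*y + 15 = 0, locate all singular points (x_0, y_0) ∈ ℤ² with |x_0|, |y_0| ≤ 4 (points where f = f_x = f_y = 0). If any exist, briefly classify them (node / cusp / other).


Singular points: {(-2, 1)}; classification: node.

Compute partial derivatives:
  f_x = 3*x**2 - 4*x*y + 14*x + y**2 - 10*y + 17.
  f_y = -2*x**2 + 2*x*y - 10*x + 6*y - 14.
Scan x_0 ∈ {−4, ..., 4}. For each x_0, f_y(x_0, y) is a polynomial in y; find its integer roots y ∈ {−4, ..., 4}, then test f_x and f at those candidates.
  x = -4: f_y(-4, y) = -2*y - 6; vanishes at y ∈ {-3}. (-4, -3): f_x = 0 but f = 4 ≠ 0.
  x = -3: f_y(-3, y) = -2; no integer root y with |y| ≤ 4.
  x = -2: f_y(-2, y) = 2*y - 2; vanishes at y ∈ {1}. (-2, 1): f_x = 0, f = 0 — SINGULAR.
  x = -1: f_y(-1, y) = 4*y - 6; no integer root y with |y| ≤ 4.
  x = 0: f_y(0, y) = 6*y - 14; no integer root y with |y| ≤ 4.
  x = 1: f_y(1, y) = 8*y - 26; no integer root y with |y| ≤ 4.
  x = 2: f_y(2, y) = 10*y - 42; no integer root y with |y| ≤ 4.
  x = 3: f_y(3, y) = 12*y - 62; no integer root y with |y| ≤ 4.
  x = 4: f_y(4, y) = 14*y - 86; no integer root y with |y| ≤ 4.
Only singular point on the grid: (-2, 1).
Classify: substitute x = -2 + u, y = 1 + v and expand: f = u**3 - 2*u**2*v - u**2 + u*v**2 + v**2.
No constant or linear terms (consistent with a singular point). Quadratic part: -u**2 + v**2. Cubic part: u**3 - 2*u**2*v + u*v**2.
The quadratic part v**2 - u**2 = (v − u)(v + u) splits into two distinct linear factors, so there are two distinct tangent lines y − 1 = ±(x − -2) — this is a node (ordinary double point).
Classification: node.


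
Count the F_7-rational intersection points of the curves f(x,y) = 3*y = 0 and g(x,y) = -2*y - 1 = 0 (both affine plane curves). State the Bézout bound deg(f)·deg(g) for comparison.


Common zeros: ∅; count = 0; Bézout bound = 1.

deg(f) = 1, deg(g) = 1, so Bézout bound = 1.
Scan x ∈ F_7. For each x, list the y ∈ F_7 with f(x, y) ≡ 0 and those with g(x, y) ≡ 0 (mod 7); the common zeros in that column are the intersection.
  x = 0: f ≡ 0 at y ∈ {0}; g ≡ 0 at y ∈ {3}; common: ∅.
  x = 1: f ≡ 0 at y ∈ {0}; g ≡ 0 at y ∈ {3}; common: ∅.
  x = 2: f ≡ 0 at y ∈ {0}; g ≡ 0 at y ∈ {3}; common: ∅.
  x = 3: f ≡ 0 at y ∈ {0}; g ≡ 0 at y ∈ {3}; common: ∅.
  x = 4: f ≡ 0 at y ∈ {0}; g ≡ 0 at y ∈ {3}; common: ∅.
  x = 5: f ≡ 0 at y ∈ {0}; g ≡ 0 at y ∈ {3}; common: ∅.
  x = 6: f ≡ 0 at y ∈ {0}; g ≡ 0 at y ∈ {3}; common: ∅.
Collecting: common zeros = ∅, so the count is 0.
Comparison with the Bézout bound: 0 ≤ 1 = deg(f)·deg(g), as expected for curves with no common component (the affine F_7-count falls short of the bound because intersections may lie at infinity, over extension fields, or carry multiplicity).


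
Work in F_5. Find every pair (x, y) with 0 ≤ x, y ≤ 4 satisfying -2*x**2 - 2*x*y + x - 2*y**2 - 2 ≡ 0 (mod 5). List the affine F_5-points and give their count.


Affine F_5-points: {(0, 2), (0, 3), (1, 2), (3, 1), (4, 0), (4, 1)}; count = 6.

For each of the 25 pairs (x, y) ∈ F_5², evaluate f(x, y) mod 5. Record the zeros.
  x = 0: [0↦3, 1↦1, 2↦0, 3↦0, 4↦1]  zeros at y ∈ {2, 3}
  x = 1: [0↦2, 1↦3, 2↦0, 3↦3, 4↦2]  zeros at y ∈ {2}
  x = 2: [0↦2, 1↦1, 2↦1, 3↦2, 4↦4]  zeros at y ∈ ∅
  x = 3: [0↦3, 1↦0, 2↦3, 3↦2, 4↦2]  zeros at y ∈ {1}
  x = 4: [0↦0, 1↦0, 2↦1, 3↦3, 4↦1]  zeros at y ∈ {0, 1}
Collecting zeros: affine points = {(0, 2), (0, 3), (1, 2), (3, 1), (4, 0), (4, 1)}.
Total count |C(F_5)_aff| = 6.


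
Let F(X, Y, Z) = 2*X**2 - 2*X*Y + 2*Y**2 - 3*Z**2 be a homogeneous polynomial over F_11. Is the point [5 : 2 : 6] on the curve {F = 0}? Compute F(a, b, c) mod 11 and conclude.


F(5,2,6) ≡ 7 (mod 11); P is NOT on the curve.

Evaluate F(5, 2, 6) term-by-term (mod 11).
  2*X**2 ↦ 2·25·1·1 = 50
  -2*X*Y ↦ -2·5·2·1 = -20
  2*Y**2 ↦ 2·1·4·1 = 8
  -3*Z**2 ↦ -3·1·1·36 = -108
Sum: F(5, 2, 6) = (50) + (-20) + (8) + (-108) = -70.
Reducing mod 11: -70 ≡ 7 (mod 11).
Since F(a, b, c) ≡ 7 ≠ 0 (mod 11), P does NOT lie on the curve.


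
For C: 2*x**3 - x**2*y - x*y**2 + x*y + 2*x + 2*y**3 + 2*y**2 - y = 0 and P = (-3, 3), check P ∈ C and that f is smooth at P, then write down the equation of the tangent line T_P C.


Tangent line at P: 68*x + 71*y - 9 = 0.

Step 1: f(-3, 3) = 0, so P lies on C.
Step 2: partial derivatives
  f_x(x, y) = 6*x**2 - 2*x*y - y**2 + y + 2, f_y(x, y) = -x**2 - 2*x*y + x + 6*y**2 + 4*y - 1.
  f_x(P) = 68, f_y(P) = 71 (gradient nonzero, so P is smooth).
Step 3: tangent line at P: 68·(x − -3) + 71·(y − 3) = 0.
Expanding: 68*x + 71*y - 9 = 0.


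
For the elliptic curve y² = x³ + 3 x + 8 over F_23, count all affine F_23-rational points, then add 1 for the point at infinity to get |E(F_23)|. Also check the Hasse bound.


Affine points = {(0, 10), (0, 13), (1, 9), (1, 14), (6, 9), (6, 14), (7, 2), (7, 21), (10, 7), (10, 16), (12, 1), (12, 22), (13, 6), (13, 17), (15, 1), (15, 22), (16, 9), (16, 14), (17, 2), (17, 21), (18, 11), (18, 12), (19, 1), (19, 22), (20, 8), (20, 15), (22, 2), (22, 21)}; affine count = 28; |E(F_23)| = 29.

Discriminant check: Δ ∝ 4a³ + 27b² = 4·3³ + 27·8² = 4·27 + 27·64 ≡ 19 (mod 23). Nonzero ⇒ E is nonsingular.
For each x ∈ F_23, compute rhs = x³ + 3·x + 8 mod 23, then count y ∈ F_23 with y² ≡ rhs.
  x = 0: rhs = 8, matching y values: 10, 13 (2 points).
  x = 1: rhs = 12, matching y values: 9, 14 (2 points).
  x = 2: rhs = 22, matching y values: none (0 points).
  x = 3: rhs = 21, matching y values: none (0 points).
  x = 4: rhs = 15, matching y values: none (0 points).
  x = 5: rhs = 10, matching y values: none (0 points).
  x = 6: rhs = 12, matching y values: 9, 14 (2 points).
  x = 7: rhs = 4, matching y values: 2, 21 (2 points).
  x = 8: rhs = 15, matching y values: none (0 points).
  x = 9: rhs = 5, matching y values: none (0 points).
  x = 10: rhs = 3, matching y values: 7, 16 (2 points).
  x = 11: rhs = 15, matching y values: none (0 points).
  x = 12: rhs = 1, matching y values: 1, 22 (2 points).
  x = 13: rhs = 13, matching y values: 6, 17 (2 points).
  x = 14: rhs = 11, matching y values: none (0 points).
  x = 15: rhs = 1, matching y values: 1, 22 (2 points).
  x = 16: rhs = 12, matching y values: 9, 14 (2 points).
  x = 17: rhs = 4, matching y values: 2, 21 (2 points).
  x = 18: rhs = 6, matching y values: 11, 12 (2 points).
  x = 19: rhs = 1, matching y values: 1, 22 (2 points).
  x = 20: rhs = 18, matching y values: 8, 15 (2 points).
  x = 21: rhs = 17, matching y values: none (0 points).
  x = 22: rhs = 4, matching y values: 2, 21 (2 points).
Total affine count: 28.
Full point count |E(F_23)| = 28 + 1 = 29.
Hasse bound: |29 − (23+1)| = |5| = 5 ≤ 2√23 ≈ 9.5917 ✓.


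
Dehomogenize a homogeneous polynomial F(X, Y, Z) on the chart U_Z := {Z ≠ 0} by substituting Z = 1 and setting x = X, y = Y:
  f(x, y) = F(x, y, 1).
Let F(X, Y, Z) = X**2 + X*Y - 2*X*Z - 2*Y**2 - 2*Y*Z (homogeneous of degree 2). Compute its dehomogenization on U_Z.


f(x, y) = x**2 + x*y - 2*x - 2*y**2 - 2*y

On U_Z we set Z = 1. Each monomial c·X^i·Y^j·Z^k in F becomes c·x^i·y^j·1^k = c·x^i·y^j.
Substituting Z = 1: F(X, Y, 1) = x**2 + x*y - 2*x - 2*y**2 - 2*y.
Note: deg(f) ≤ deg(F) = 2; strict inequality happens when F is divisible by Z (lost terms).


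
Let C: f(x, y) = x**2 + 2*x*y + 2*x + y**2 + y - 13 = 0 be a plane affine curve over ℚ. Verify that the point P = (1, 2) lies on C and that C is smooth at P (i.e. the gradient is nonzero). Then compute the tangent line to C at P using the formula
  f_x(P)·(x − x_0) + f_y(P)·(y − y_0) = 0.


Tangent line at P: 8*x + 7*y - 22 = 0.

Step 1: f(1, 2) = 0, so P lies on C.
Step 2: partial derivatives
  f_x(x, y) = 2*x + 2*y + 2, f_y(x, y) = 2*x + 2*y + 1.
  f_x(P) = 8, f_y(P) = 7 (gradient nonzero, so P is smooth).
Step 3: tangent line at P: 8·(x − 1) + 7·(y − 2) = 0.
Expanding: 8*x + 7*y - 22 = 0.


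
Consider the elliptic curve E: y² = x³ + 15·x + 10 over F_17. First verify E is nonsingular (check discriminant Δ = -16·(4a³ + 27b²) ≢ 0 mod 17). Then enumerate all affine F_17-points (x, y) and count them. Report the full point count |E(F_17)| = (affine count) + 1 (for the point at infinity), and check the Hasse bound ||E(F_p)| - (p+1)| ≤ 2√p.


Affine points = {(1, 3), (1, 14), (4, 7), (4, 10), (7, 4), (7, 13), (8, 8), (8, 9), (10, 2), (10, 15)}; affine count = 10; |E(F_17)| = 11.

Discriminant check: Δ ∝ 4a³ + 27b² = 4·15³ + 27·10² = 4·3375 + 27·100 ≡ 16 (mod 17). Nonzero ⇒ E is nonsingular.
For each x ∈ F_17, compute rhs = x³ + 15·x + 10 mod 17, then count y ∈ F_17 with y² ≡ rhs.
  x = 0: rhs = 10, matching y values: none (0 points).
  x = 1: rhs = 9, matching y values: 3, 14 (2 points).
  x = 2: rhs = 14, matching y values: none (0 points).
  x = 3: rhs = 14, matching y values: none (0 points).
  x = 4: rhs = 15, matching y values: 7, 10 (2 points).
  x = 5: rhs = 6, matching y values: none (0 points).
  x = 6: rhs = 10, matching y values: none (0 points).
  x = 7: rhs = 16, matching y values: 4, 13 (2 points).
  x = 8: rhs = 13, matching y values: 8, 9 (2 points).
  x = 9: rhs = 7, matching y values: none (0 points).
  x = 10: rhs = 4, matching y values: 2, 15 (2 points).
  x = 11: rhs = 10, matching y values: none (0 points).
  x = 12: rhs = 14, matching y values: none (0 points).
  x = 13: rhs = 5, matching y values: none (0 points).
  x = 14: rhs = 6, matching y values: none (0 points).
  x = 15: rhs = 6, matching y values: none (0 points).
  x = 16: rhs = 11, matching y values: none (0 points).
Total affine count: 10.
Full point count |E(F_17)| = 10 + 1 = 11.
Hasse bound: |11 − (17+1)| = |-7| = 7 ≤ 2√17 ≈ 8.2462 ✓.


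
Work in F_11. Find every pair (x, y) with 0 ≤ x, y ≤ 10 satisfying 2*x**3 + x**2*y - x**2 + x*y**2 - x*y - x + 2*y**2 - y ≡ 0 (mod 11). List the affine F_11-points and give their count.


Affine F_11-points: {(0, 0), (0, 6), (1, 0), (1, 4), (4, 2), (4, 9), (5, 0), (5, 2), (7, 2), (9, 8), (10, 1), (10, 9)}; count = 12.

For each of the 121 pairs (x, y) ∈ F_11², evaluate f(x, y) mod 11. Record the zeros.
  x = 0: [0↦0, 1↦1, 2↦6, 3↦4, 4↦6, 5↦1, 6↦0, 7↦3, 8↦10, 9↦10, 10↦3]  zeros at y ∈ {0, 6}
  x = 1: [0↦0, 1↦2, 2↦10, 3↦2, 4↦0, 5↦4, 6↦3, 7↦8, 8↦8, 9↦3, 10↦4]  zeros at y ∈ {0, 4}
  x = 2: [0↦10, 1↦4, 2↦6, 3↦5, 4↦1, 5↦5, 6↦6, 7↦4, 8↦10, 9↦2, 10↦2]  zeros at y ∈ ∅
  x = 3: [0↦9, 1↦8, 2↦6, 3↦3, 4↦10, 5↦5, 6↦10, 7↦3, 8↦6, 9↦8, 10↦9]  zeros at y ∈ ∅
  x = 4: [0↦9, 1↦4, 2↦0, 3↦8, 4↦6, 5↦5, 6↦5, 7↦6, 8↦8, 9↦0, 10↦4]  zeros at y ∈ {2, 9}
  x = 5: [0↦0, 1↦4, 2↦0, 3↦10, 4↦1, 5↦6, 6↦3, 7↦3, 8↦6, 9↦1, 10↦10]  zeros at y ∈ {0, 2}
  x = 6: [0↦5, 1↦9, 2↦7, 3↦10, 4↦7, 5↦9, 6↦5, 7↦6, 8↦1, 9↦1, 10↦6]  zeros at y ∈ ∅
  x = 7: [0↦3, 1↦9, 2↦0, 3↦9, 4↦3, 5↦4, 6↦1, 7↦5, 8↦5, 9↦1, 10↦4]  zeros at y ∈ {2}
  x = 8: [0↦6, 1↦5, 2↦2, 3↦8, 4↦1, 5↦3, 6↦3, 7↦1, 8↦8, 9↦2, 10↦5]  zeros at y ∈ ∅
  x = 9: [0↦4, 1↦9, 2↦3, 3↦8, 4↦2, 5↦7, 6↦1, 7↦6, 8↦0, 9↦5, 10↦10]  zeros at y ∈ {8}
  x = 10: [0↦9, 1↦0, 2↦4, 3↦10, 4↦7, 5↦6, 6↦7, 7↦10, 8↦4, 9↦0, 10↦9]  zeros at y ∈ {1, 9}
Collecting zeros: affine points = {(0, 0), (0, 6), (1, 0), (1, 4), (4, 2), (4, 9), (5, 0), (5, 2), (7, 2), (9, 8), (10, 1), (10, 9)}.
Total count |C(F_11)_aff| = 12.


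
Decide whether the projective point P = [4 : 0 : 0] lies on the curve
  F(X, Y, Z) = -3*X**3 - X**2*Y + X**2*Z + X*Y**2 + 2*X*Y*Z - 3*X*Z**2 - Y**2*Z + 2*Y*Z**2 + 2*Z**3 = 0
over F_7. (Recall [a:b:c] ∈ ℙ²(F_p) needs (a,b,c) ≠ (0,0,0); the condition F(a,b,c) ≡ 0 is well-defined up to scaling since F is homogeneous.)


F(4,0,0) ≡ 4 (mod 7); P is NOT on the curve.

Evaluate F(4, 0, 0) term-by-term (mod 7).
  -3*X**3 ↦ -3·64·1·1 = -192
  -X**2*Y ↦ -1·16·0·1 = 0
  X**2*Z ↦ 1·16·1·0 = 0
  X*Y**2 ↦ 1·4·0·1 = 0
  2*X*Y*Z ↦ 2·4·0·0 = 0
  -3*X*Z**2 ↦ -3·4·1·0 = 0
  -Y**2*Z ↦ -1·1·0·0 = 0
  2*Y*Z**2 ↦ 2·1·0·0 = 0
  2*Z**3 ↦ 2·1·1·0 = 0
Sum: F(4, 0, 0) = (-192) + (0) + (0) + (0) + (0) + (0) + (0) + (0) + (0) = -192.
Reducing mod 7: -192 ≡ 4 (mod 7).
Since F(a, b, c) ≡ 4 ≠ 0 (mod 7), P does NOT lie on the curve.


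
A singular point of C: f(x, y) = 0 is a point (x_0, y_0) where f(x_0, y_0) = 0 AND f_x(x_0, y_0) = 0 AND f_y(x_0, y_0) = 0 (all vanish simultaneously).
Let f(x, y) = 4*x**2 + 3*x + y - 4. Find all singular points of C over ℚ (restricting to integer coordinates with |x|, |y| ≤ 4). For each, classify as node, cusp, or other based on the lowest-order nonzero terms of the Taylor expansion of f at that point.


No singular points in the scanned grid; C is smooth there.

Compute partial derivatives:
  f_x = 8*x + 3.
  f_y = 1.
f_y = 1 is a nonzero constant, so f_y never vanishes: no point (x, y) can satisfy f = f_x = f_y = 0. In particular no (x, y) ∈ {−4, ..., 4}² is singular; the curve is smooth.


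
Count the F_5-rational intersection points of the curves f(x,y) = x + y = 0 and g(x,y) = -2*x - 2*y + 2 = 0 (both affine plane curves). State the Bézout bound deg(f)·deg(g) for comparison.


Common zeros: ∅; count = 0; Bézout bound = 1.

deg(f) = 1, deg(g) = 1, so Bézout bound = 1.
Scan x ∈ F_5. For each x, list the y ∈ F_5 with f(x, y) ≡ 0 and those with g(x, y) ≡ 0 (mod 5); the common zeros in that column are the intersection.
  x = 0: f ≡ 0 at y ∈ {0}; g ≡ 0 at y ∈ {1}; common: ∅.
  x = 1: f ≡ 0 at y ∈ {4}; g ≡ 0 at y ∈ {0}; common: ∅.
  x = 2: f ≡ 0 at y ∈ {3}; g ≡ 0 at y ∈ {4}; common: ∅.
  x = 3: f ≡ 0 at y ∈ {2}; g ≡ 0 at y ∈ {3}; common: ∅.
  x = 4: f ≡ 0 at y ∈ {1}; g ≡ 0 at y ∈ {2}; common: ∅.
Collecting: common zeros = ∅, so the count is 0.
Comparison with the Bézout bound: 0 ≤ 1 = deg(f)·deg(g), as expected for curves with no common component (the affine F_5-count falls short of the bound because intersections may lie at infinity, over extension fields, or carry multiplicity).


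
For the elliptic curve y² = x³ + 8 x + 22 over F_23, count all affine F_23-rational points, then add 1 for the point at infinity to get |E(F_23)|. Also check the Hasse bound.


Affine points = {(1, 10), (1, 13), (2, 0), (3, 2), (3, 21), (4, 7), (4, 16), (5, 7), (5, 16), (8, 0), (9, 8), (9, 15), (12, 11), (12, 12), (13, 0), (14, 7), (14, 16), (18, 8), (18, 15), (19, 8), (19, 15), (22, 6), (22, 17)}; affine count = 23; |E(F_23)| = 24.

Discriminant check: Δ ∝ 4a³ + 27b² = 4·8³ + 27·22² = 4·512 + 27·484 ≡ 5 (mod 23). Nonzero ⇒ E is nonsingular.
For each x ∈ F_23, compute rhs = x³ + 8·x + 22 mod 23, then count y ∈ F_23 with y² ≡ rhs.
  x = 0: rhs = 22, matching y values: none (0 points).
  x = 1: rhs = 8, matching y values: 10, 13 (2 points).
  x = 2: rhs = 0, matching y values: 0 (1 points).
  x = 3: rhs = 4, matching y values: 2, 21 (2 points).
  x = 4: rhs = 3, matching y values: 7, 16 (2 points).
  x = 5: rhs = 3, matching y values: 7, 16 (2 points).
  x = 6: rhs = 10, matching y values: none (0 points).
  x = 7: rhs = 7, matching y values: none (0 points).
  x = 8: rhs = 0, matching y values: 0 (1 points).
  x = 9: rhs = 18, matching y values: 8, 15 (2 points).
  x = 10: rhs = 21, matching y values: none (0 points).
  x = 11: rhs = 15, matching y values: none (0 points).
  x = 12: rhs = 6, matching y values: 11, 12 (2 points).
  x = 13: rhs = 0, matching y values: 0 (1 points).
  x = 14: rhs = 3, matching y values: 7, 16 (2 points).
  x = 15: rhs = 21, matching y values: none (0 points).
  x = 16: rhs = 14, matching y values: none (0 points).
  x = 17: rhs = 11, matching y values: none (0 points).
  x = 18: rhs = 18, matching y values: 8, 15 (2 points).
  x = 19: rhs = 18, matching y values: 8, 15 (2 points).
  x = 20: rhs = 17, matching y values: none (0 points).
  x = 21: rhs = 21, matching y values: none (0 points).
  x = 22: rhs = 13, matching y values: 6, 17 (2 points).
Total affine count: 23.
Full point count |E(F_23)| = 23 + 1 = 24.
Hasse bound: |24 − (23+1)| = |0| = 0 ≤ 2√23 ≈ 9.5917 ✓.


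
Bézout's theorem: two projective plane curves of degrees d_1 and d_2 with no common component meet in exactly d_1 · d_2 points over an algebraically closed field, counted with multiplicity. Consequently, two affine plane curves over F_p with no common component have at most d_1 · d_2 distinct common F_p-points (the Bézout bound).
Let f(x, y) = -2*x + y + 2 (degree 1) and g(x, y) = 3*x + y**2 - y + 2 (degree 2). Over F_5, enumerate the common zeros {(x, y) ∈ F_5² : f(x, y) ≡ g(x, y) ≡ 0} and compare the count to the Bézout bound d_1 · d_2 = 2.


Common zeros: {(1, 0), (2, 2)}; count = 2; Bézout bound = 2.

deg(f) = 1, deg(g) = 2, so Bézout bound = 2.
Scan x ∈ F_5. For each x, list the y ∈ F_5 with f(x, y) ≡ 0 and those with g(x, y) ≡ 0 (mod 5); the common zeros in that column are the intersection.
  x = 0: f ≡ 0 at y ∈ {3}; g ≡ 0 at y ∈ ∅; common: ∅.
  x = 1: f ≡ 0 at y ∈ {0}; g ≡ 0 at y ∈ {0, 1}; common: {0}.
  x = 2: f ≡ 0 at y ∈ {2}; g ≡ 0 at y ∈ {2, 4}; common: {2}.
  x = 3: f ≡ 0 at y ∈ {4}; g ≡ 0 at y ∈ ∅; common: ∅.
  x = 4: f ≡ 0 at y ∈ {1}; g ≡ 0 at y ∈ {3}; common: ∅.
Collecting: common zeros = {(1, 0), (2, 2)}, so the count is 2.
Comparison with the Bézout bound: 2 ≤ 2 = deg(f)·deg(g), as expected for curves with no common component (the bound is attained).


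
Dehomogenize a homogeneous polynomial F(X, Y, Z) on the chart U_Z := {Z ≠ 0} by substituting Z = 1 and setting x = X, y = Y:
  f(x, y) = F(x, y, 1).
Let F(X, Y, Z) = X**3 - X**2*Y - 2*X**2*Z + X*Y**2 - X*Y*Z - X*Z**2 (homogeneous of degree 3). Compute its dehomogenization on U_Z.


f(x, y) = x**3 - x**2*y - 2*x**2 + x*y**2 - x*y - x

On U_Z we set Z = 1. Each monomial c·X^i·Y^j·Z^k in F becomes c·x^i·y^j·1^k = c·x^i·y^j.
Substituting Z = 1: F(X, Y, 1) = x**3 - x**2*y - 2*x**2 + x*y**2 - x*y - x.
Note: deg(f) ≤ deg(F) = 3; strict inequality happens when F is divisible by Z (lost terms).


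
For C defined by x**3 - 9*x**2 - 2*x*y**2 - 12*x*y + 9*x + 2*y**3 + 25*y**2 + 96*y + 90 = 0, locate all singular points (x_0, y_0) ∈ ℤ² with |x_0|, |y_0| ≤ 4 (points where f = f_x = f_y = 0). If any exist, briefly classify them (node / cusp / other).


Singular points: {(3, -3)}; classification: cusp.

Compute partial derivatives:
  f_x = 3*x**2 - 18*x - 2*y**2 - 12*y + 9.
  f_y = -4*x*y - 12*x + 6*y**2 + 50*y + 96.
Scan x_0 ∈ {−4, ..., 4}. For each x_0, f_y(x_0, y) is a polynomial in y; find its integer roots y ∈ {−4, ..., 4}, then test f_x and f at those candidates.
  x = -4: f_y(-4, y) = 6*y**2 + 66*y + 144; vanishes at y ∈ {-3}. (-4, -3): f_x = 147 ≠ 0.
  x = -3: f_y(-3, y) = 6*y**2 + 62*y + 132; vanishes at y ∈ {-3}. (-3, -3): f_x = 108 ≠ 0.
  x = -2: f_y(-2, y) = 6*y**2 + 58*y + 120; vanishes at y ∈ {-3}. (-2, -3): f_x = 75 ≠ 0.
  x = -1: f_y(-1, y) = 6*y**2 + 54*y + 108; vanishes at y ∈ {-3}. (-1, -3): f_x = 48 ≠ 0.
  x = 0: f_y(0, y) = 6*y**2 + 50*y + 96; vanishes at y ∈ {-3}. (0, -3): f_x = 27 ≠ 0.
  x = 1: f_y(1, y) = 6*y**2 + 46*y + 84; vanishes at y ∈ {-3}. (1, -3): f_x = 12 ≠ 0.
  x = 2: f_y(2, y) = 6*y**2 + 42*y + 72; vanishes at y ∈ {-4, -3}. (2, -4): f_x = 1 ≠ 0; (2, -3): f_x = 3 ≠ 0.
  x = 3: f_y(3, y) = 6*y**2 + 38*y + 60; vanishes at y ∈ {-3}. (3, -3): f_x = 0, f = 0 — SINGULAR.
  x = 4: f_y(4, y) = 6*y**2 + 34*y + 48; vanishes at y ∈ {-3}. (4, -3): f_x = 3 ≠ 0.
Only singular point on the grid: (3, -3).
Classify: substitute x = 3 + u, y = -3 + v and expand: f = u**3 - 2*u*v**2 + 2*v**3 + v**2.
No constant or linear terms (consistent with a singular point). Quadratic part: v**2. Cubic part: u**3 - 2*u*v**2 + 2*v**3.
The quadratic part v**2 is a perfect square, so there is a single (double) tangent line v = 0, i.e. y = -3. Restricting the cubic part to that line (v = 0) leaves u**3 ≠ 0, so f is not divisible by v and the branch is v² ≈ -u**3 to lowest order — this is a cusp.
Classification: cusp.


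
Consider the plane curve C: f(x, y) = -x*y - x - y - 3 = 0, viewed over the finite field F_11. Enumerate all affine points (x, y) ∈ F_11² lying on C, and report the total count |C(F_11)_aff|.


Affine F_11-points: {(0, 8), (1, 9), (2, 2), (3, 4), (4, 3), (5, 6), (6, 5), (7, 7), (8, 0), (9, 1)}; count = 10.

For each of the 121 pairs (x, y) ∈ F_11², evaluate f(x, y) mod 11. Record the zeros.
  x = 0: [0↦8, 1↦7, 2↦6, 3↦5, 4↦4, 5↦3, 6↦2, 7↦1, 8↦0, 9↦10, 10↦9]  zeros at y ∈ {8}
  x = 1: [0↦7, 1↦5, 2↦3, 3↦1, 4↦10, 5↦8, 6↦6, 7↦4, 8↦2, 9↦0, 10↦9]  zeros at y ∈ {9}
  x = 2: [0↦6, 1↦3, 2↦0, 3↦8, 4↦5, 5↦2, 6↦10, 7↦7, 8↦4, 9↦1, 10↦9]  zeros at y ∈ {2}
  x = 3: [0↦5, 1↦1, 2↦8, 3↦4, 4↦0, 5↦7, 6↦3, 7↦10, 8↦6, 9↦2, 10↦9]  zeros at y ∈ {4}
  x = 4: [0↦4, 1↦10, 2↦5, 3↦0, 4↦6, 5↦1, 6↦7, 7↦2, 8↦8, 9↦3, 10↦9]  zeros at y ∈ {3}
  x = 5: [0↦3, 1↦8, 2↦2, 3↦7, 4↦1, 5↦6, 6↦0, 7↦5, 8↦10, 9↦4, 10↦9]  zeros at y ∈ {6}
  x = 6: [0↦2, 1↦6, 2↦10, 3↦3, 4↦7, 5↦0, 6↦4, 7↦8, 8↦1, 9↦5, 10↦9]  zeros at y ∈ {5}
  x = 7: [0↦1, 1↦4, 2↦7, 3↦10, 4↦2, 5↦5, 6↦8, 7↦0, 8↦3, 9↦6, 10↦9]  zeros at y ∈ {7}
  x = 8: [0↦0, 1↦2, 2↦4, 3↦6, 4↦8, 5↦10, 6↦1, 7↦3, 8↦5, 9↦7, 10↦9]  zeros at y ∈ {0}
  x = 9: [0↦10, 1↦0, 2↦1, 3↦2, 4↦3, 5↦4, 6↦5, 7↦6, 8↦7, 9↦8, 10↦9]  zeros at y ∈ {1}
  x = 10: [0↦9, 1↦9, 2↦9, 3↦9, 4↦9, 5↦9, 6↦9, 7↦9, 8↦9, 9↦9, 10↦9]  zeros at y ∈ ∅
Collecting zeros: affine points = {(0, 8), (1, 9), (2, 2), (3, 4), (4, 3), (5, 6), (6, 5), (7, 7), (8, 0), (9, 1)}.
Total count |C(F_11)_aff| = 10.
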